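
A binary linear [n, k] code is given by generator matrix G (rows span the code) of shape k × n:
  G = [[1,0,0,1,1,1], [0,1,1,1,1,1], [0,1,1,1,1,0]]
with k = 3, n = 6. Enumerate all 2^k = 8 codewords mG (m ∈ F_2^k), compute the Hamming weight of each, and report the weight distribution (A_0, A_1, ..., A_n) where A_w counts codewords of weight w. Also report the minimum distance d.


Weight distribution: A_0 = 1, A_1 = 1, A_3 = 2, A_4 = 3, A_5 = 1. Minimum distance d = 1.

Enumerate all 2^3 = 8 messages m ∈ F_2^3.
For each, compute codeword c = mG in F_2^6, then tally its weight.
  m = 000 → c = 000000, weight = 0.
  m = 100 → c = 100111, weight = 4.
  m = 010 → c = 011111, weight = 5.
  m = 110 → c = 111000, weight = 3.
  m = 001 → c = 011110, weight = 4.
  m = 101 → c = 111001, weight = 4.
  m = 011 → c = 000001, weight = 1.
  m = 111 → c = 100110, weight = 3.
Tally weights:
  weight 0: 1 codewords.
  weight 1: 1 codewords.
  weight 3: 2 codewords.
  weight 4: 3 codewords.
  weight 5: 1 codewords.
Minimum distance d = smallest w > 0 with A_w > 0 = 1.
Sanity: Σ A_w = 8 = 2^3 = 8 ✓.


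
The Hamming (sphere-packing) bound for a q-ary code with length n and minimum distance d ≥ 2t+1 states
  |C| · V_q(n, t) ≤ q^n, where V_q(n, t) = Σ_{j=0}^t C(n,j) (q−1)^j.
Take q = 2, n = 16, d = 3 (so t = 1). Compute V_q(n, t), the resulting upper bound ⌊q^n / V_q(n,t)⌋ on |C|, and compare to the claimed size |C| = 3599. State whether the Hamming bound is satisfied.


V_q(n, t) = 17, q^n = 65536, Hamming bound = 3855, |C| = 3599 ≤ bound (satisfied).

Step 1: Compute V_q(n, t) = Σ_{j=0}^1 C(n, j) (q−1)^j.
  j = 0: C(16,0)·(1)^0 = 1·1 = 1.
  j = 1: C(16,1)·(1)^1 = 16·1 = 16.
  V_q(n, t) = 1 + 16 = 17.
Step 2: q^n = 2^16 = 65536.
Step 3: Hamming bound ⌊q^n / V_q(n,t)⌋ = ⌊65536/17⌋ = 3855.
Step 4: Compare |C| = 3599 to 3855: satisfied.
The claimed |C| lies below the Hamming bound.


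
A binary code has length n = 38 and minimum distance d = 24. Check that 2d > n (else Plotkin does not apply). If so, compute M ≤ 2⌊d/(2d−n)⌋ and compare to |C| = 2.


Plotkin bound M ≤ 4; given |C| = 2 ≤ bound (satisfied).

Check applicability: 2d = 48, n = 38.
2d − n = 10 > 0, so Plotkin applies.
Compute d/(2d−n) = 24/10 ≈ 2.4000.
⌊d/(2d−n)⌋ = 2.
Plotkin bound: M ≤ 2·2 = 4.
Given |C| = 2, check: satisfied.
This |C| is below the Plotkin bound.


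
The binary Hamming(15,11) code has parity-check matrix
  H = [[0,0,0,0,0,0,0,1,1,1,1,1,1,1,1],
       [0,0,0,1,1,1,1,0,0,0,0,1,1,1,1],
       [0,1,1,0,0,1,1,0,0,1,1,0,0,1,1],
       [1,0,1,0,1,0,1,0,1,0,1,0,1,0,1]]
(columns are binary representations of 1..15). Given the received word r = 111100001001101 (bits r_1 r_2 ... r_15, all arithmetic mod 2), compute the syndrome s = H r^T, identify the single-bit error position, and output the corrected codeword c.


s = (0, 0, 1, 1)^T, error position = 3, corrected codeword c = 110100001001101

Compute s = H r^T mod 2 one row at a time:
  s_1 = 0 + 1 + 0 + 0 + 1 + 1 + 0 + 1 = 4 ≡ 0 (mod 2).
  s_2 = 1 + 0 + 0 + 0 + 1 + 1 + 0 + 1 = 4 ≡ 0 (mod 2).
  s_3 = 1 + 1 + 0 + 0 + 0 + 0 + 0 + 1 = 3 ≡ 1 (mod 2).
  s_4 = 1 + 1 + 0 + 0 + 1 + 0 + 1 + 1 = 5 ≡ 1 (mod 2).
s = (0, 0, 1, 1)^T — this equals column 3 of H (binary 0011), so error is at position 3.
Correct: flip bit 3 of r = 111100001001101 to get c = 110100001001101.


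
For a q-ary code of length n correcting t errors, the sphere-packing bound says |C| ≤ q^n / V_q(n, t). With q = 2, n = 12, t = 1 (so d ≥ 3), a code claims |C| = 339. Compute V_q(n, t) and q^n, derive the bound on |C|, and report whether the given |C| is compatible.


V_q(n, t) = 13, q^n = 4096, Hamming bound = 315, |C| = 339 > bound (violated).

Step 1: Compute V_q(n, t) = Σ_{j=0}^1 C(n, j) (q−1)^j.
  j = 0: C(12,0)·(1)^0 = 1·1 = 1.
  j = 1: C(12,1)·(1)^1 = 12·1 = 12.
  V_q(n, t) = 1 + 12 = 13.
Step 2: q^n = 2^12 = 4096.
Step 3: Hamming bound ⌊q^n / V_q(n,t)⌋ = ⌊4096/13⌋ = 315.
Step 4: Compare |C| = 339 to 315: violated.
The claimed |C| lies above the Hamming bound, so no 2-ary code of length 12 with d ≥ 3 can have 339 codewords.


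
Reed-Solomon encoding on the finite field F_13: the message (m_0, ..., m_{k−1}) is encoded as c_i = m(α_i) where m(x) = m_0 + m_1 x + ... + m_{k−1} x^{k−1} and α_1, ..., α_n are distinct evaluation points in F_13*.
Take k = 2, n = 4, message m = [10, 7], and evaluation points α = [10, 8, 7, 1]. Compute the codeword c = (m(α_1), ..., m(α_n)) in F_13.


c = [2, 1, 7, 4]

Message polynomial: m(x) = 10 + 7·x (mod 13).
For each evaluation point α_i, compute m(α_i) mod 13:
  α_1 = 10: Horner steps 7 → 2, so m(10) = 2.
  α_2 = 8: Horner steps 7 → 1, so m(8) = 1.
  α_3 = 7: Horner steps 7 → 7, so m(7) = 7.
  α_4 = 1: Horner steps 7 → 4, so m(1) = 4.
Codeword c = [2, 1, 7, 4] ∈ F_13^4.


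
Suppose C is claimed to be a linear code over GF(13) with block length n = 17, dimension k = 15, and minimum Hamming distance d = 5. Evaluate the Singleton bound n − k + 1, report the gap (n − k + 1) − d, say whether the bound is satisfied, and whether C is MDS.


Singleton RHS = n − k + 1 = 3, slack = -2, bound violated (no such code; not MDS).

Singleton bound: d ≤ n − k + 1.
Here n = 17, k = 15, so n − k + 1 = 3.
Given d = 5, check d ≤ 3: NO.
Slack = (n − k + 1) − d = -2.
The slack is negative: d = 5 exceeds n − k + 1 = 3 by 2, so the Singleton bound is violated and no linear [17, 15, 5]_13 code can exist. In particular it is not MDS (MDS requires d = n − k + 1 exactly).
Description: the claimed parameters are [17, 15, 5]_13; such a code would be impossible (violates the Singleton bound).


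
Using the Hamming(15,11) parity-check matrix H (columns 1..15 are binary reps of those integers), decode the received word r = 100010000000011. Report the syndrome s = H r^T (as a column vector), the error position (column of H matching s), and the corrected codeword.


s = (0, 1, 0, 1)^T, error position = 5, corrected codeword c = 100000000000011

Compute s = H r^T mod 2 one row at a time:
  s_1 = 0 + 0 + 0 + 0 + 0 + 0 + 1 + 1 = 2 ≡ 0 (mod 2).
  s_2 = 0 + 1 + 0 + 0 + 0 + 0 + 1 + 1 = 3 ≡ 1 (mod 2).
  s_3 = 0 + 0 + 0 + 0 + 0 + 0 + 1 + 1 = 2 ≡ 0 (mod 2).
  s_4 = 1 + 0 + 1 + 0 + 0 + 0 + 0 + 1 = 3 ≡ 1 (mod 2).
s = (0, 1, 0, 1)^T — this equals column 5 of H (binary 0101), so error is at position 5.
Correct: flip bit 5 of r = 100010000000011 to get c = 100000000000011.


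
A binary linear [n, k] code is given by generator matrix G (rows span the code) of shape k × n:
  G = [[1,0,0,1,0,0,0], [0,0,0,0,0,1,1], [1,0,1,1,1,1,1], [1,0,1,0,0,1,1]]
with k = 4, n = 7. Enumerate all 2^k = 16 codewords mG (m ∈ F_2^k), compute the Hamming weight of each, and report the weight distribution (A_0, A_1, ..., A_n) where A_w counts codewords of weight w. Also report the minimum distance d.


Weight distribution: A_0 = 1, A_2 = 7, A_4 = 7, A_6 = 1. Minimum distance d = 2.

Enumerate all 2^4 = 16 messages m ∈ F_2^4.
For each, compute codeword c = mG in F_2^7, then tally its weight.
  m = 0000 → c = 0000000, weight = 0.
  m = 1000 → c = 1001000, weight = 2.
  m = 0100 → c = 0000011, weight = 2.
  m = 1100 → c = 1001011, weight = 4.
  m = 0010 → c = 1011111, weight = 6.
  m = 1010 → c = 0010111, weight = 4.
  m = 0110 → c = 1011100, weight = 4.
  m = 1110 → c = 0010100, weight = 2.
  m = 0001 → c = 1010011, weight = 4.
  m = 1001 → c = 0011011, weight = 4.
  m = 0101 → c = 1010000, weight = 2.
  m = 1101 → c = 0011000, weight = 2.
  m = 0011 → c = 0001100, weight = 2.
  m = 1011 → c = 1000100, weight = 2.
  m = 0111 → c = 0001111, weight = 4.
  m = 1111 → c = 1000111, weight = 4.
Tally weights:
  weight 0: 1 codewords.
  weight 2: 7 codewords.
  weight 4: 7 codewords.
  weight 6: 1 codewords.
Minimum distance d = smallest w > 0 with A_w > 0 = 2.
Sanity: Σ A_w = 16 = 2^4 = 16 ✓.


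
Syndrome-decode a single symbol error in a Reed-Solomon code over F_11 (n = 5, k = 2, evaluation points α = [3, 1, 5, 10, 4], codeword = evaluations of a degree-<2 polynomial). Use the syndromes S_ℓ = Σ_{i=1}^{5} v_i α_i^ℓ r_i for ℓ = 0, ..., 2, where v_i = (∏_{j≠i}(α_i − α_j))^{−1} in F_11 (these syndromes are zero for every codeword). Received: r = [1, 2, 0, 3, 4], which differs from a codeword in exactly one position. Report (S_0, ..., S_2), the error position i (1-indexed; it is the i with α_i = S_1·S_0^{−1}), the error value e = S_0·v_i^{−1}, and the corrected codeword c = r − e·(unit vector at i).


S = (6, 2, 8), error at position 5, error magnitude e = 9, c = [1, 2, 0, 3, 6].

Step 1: column multipliers v_i = (∏_{j≠i}(α_i − α_j))^{−1} mod 11.
  i = 1 (α = 3): (3−1)(3−5)(3−10)(3−4) = 2·(−2)·(−7)·(−1) = −28 ≡ 5, so v_1 = 5^{−1} = 9 (mod 11).
  i = 2 (α = 1): (1−3)(1−5)(1−10)(1−4) = (−2)·(−4)·(−9)·(−3) = 216 ≡ 7, so v_2 = 7^{−1} = 8 (mod 11).
  i = 3 (α = 5): (5−3)(5−1)(5−10)(5−4) = 2·4·(−5)·1 = −40 ≡ 4, so v_3 = 4^{−1} = 3 (mod 11).
  i = 4 (α = 10): (10−3)(10−1)(10−5)(10−4) = 7·9·5·6 = 1890 ≡ 9, so v_4 = 9^{−1} = 5 (mod 11).
  i = 5 (α = 4): (4−3)(4−1)(4−5)(4−10) = 1·3·(−1)·(−6) = 18 ≡ 7, so v_5 = 7^{−1} = 8 (mod 11).
  v = [9, 8, 3, 5, 8].
Step 2: syndromes of r = [1, 2, 0, 3, 4] (all sums mod 11).
  S_0 = Σ v_i r_i = 9·1 + 8·2 + 3·0 + 5·3 + 8·4 = 72 ≡ 6.
  S_1 = Σ v_i α_i r_i = 9·3·1 + 8·1·2 + 3·5·0 + 5·10·3 + 8·4·4 = 321 ≡ 2.
  α_i^2 mod 11 = [9, 1, 3, 1, 5].
  S_2 = Σ v_i α_i^2 r_i = 9·9·1 + 8·1·2 + 3·3·0 + 5·1·3 + 8·5·4 = 272 ≡ 8.
  S = (6, 2, 8) ≠ 0, so r is not a codeword (an error is present).
Step 3: locate the error. For a single error e at position i, S_ℓ = v_i·e·α_i^ℓ, so α_err = S_1/S_0.
  S_0^{−1} = 6^{−1} = 2 (mod 11), so α_err = 2·2 = 4 ≡ 4 = α_5. Error position i = 5.
  Consistency check: S_2/S_1 = 8·6 = 48 ≡ 4 = α_err ✓ (single-error assumption holds).
Step 4: error magnitude e = S_0/v_5 = S_0·∏_{j≠5}(α_5 − α_j) = 6·7 = 42 ≡ 9 (mod 11).
Step 5: correct position 5: c_5 = r_5 − e = 4 − 9 ≡ 6 (mod 11). Hence c = [1, 2, 0, 3, 6].
  Check: interpolating c through the α_i gives m(x) = 8 + 5·x (degree < 2) with m(α_i) = c_i for every i, so c is indeed a codeword.


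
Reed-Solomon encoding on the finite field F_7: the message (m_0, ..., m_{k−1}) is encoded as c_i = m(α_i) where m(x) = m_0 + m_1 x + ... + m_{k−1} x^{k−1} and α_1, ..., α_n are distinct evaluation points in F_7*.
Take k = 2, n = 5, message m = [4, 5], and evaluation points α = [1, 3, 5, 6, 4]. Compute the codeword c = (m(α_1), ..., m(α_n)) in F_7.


c = [2, 5, 1, 6, 3]

Message polynomial: m(x) = 4 + 5·x (mod 7).
For each evaluation point α_i, compute m(α_i) mod 7:
  α_1 = 1: Horner steps 5 → 2, so m(1) = 2.
  α_2 = 3: Horner steps 5 → 5, so m(3) = 5.
  α_3 = 5: Horner steps 5 → 1, so m(5) = 1.
  α_4 = 6: Horner steps 5 → 6, so m(6) = 6.
  α_5 = 4: Horner steps 5 → 3, so m(4) = 3.
Codeword c = [2, 5, 1, 6, 3] ∈ F_7^5.


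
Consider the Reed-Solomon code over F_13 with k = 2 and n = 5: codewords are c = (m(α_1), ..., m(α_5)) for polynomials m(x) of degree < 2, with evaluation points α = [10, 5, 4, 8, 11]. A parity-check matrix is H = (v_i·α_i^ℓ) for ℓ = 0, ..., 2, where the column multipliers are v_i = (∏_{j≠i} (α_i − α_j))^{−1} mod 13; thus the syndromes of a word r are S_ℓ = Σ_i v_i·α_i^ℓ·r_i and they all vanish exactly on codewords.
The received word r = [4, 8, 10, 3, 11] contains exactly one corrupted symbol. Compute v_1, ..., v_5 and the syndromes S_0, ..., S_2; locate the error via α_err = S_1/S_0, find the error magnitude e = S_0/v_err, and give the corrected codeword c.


S = (4, 3, 12), error at position 3, error magnitude e = 9, c = [4, 8, 1, 3, 11].

Step 1: column multipliers v_i = (∏_{j≠i}(α_i − α_j))^{−1} mod 13.
  i = 1 (α = 10): (10−5)(10−4)(10−8)(10−11) = 5·6·2·(−1) = −60 ≡ 5, so v_1 = 5^{−1} = 8 (mod 13).
  i = 2 (α = 5): (5−10)(5−4)(5−8)(5−11) = (−5)·1·(−3)·(−6) = −90 ≡ 1, so v_2 = 1^{−1} = 1 (mod 13).
  i = 3 (α = 4): (4−10)(4−5)(4−8)(4−11) = (−6)·(−1)·(−4)·(−7) = 168 ≡ 12, so v_3 = 12^{−1} = 12 (mod 13).
  i = 4 (α = 8): (8−10)(8−5)(8−4)(8−11) = (−2)·3·4·(−3) = 72 ≡ 7, so v_4 = 7^{−1} = 2 (mod 13).
  i = 5 (α = 11): (11−10)(11−5)(11−4)(11−8) = 1·6·7·3 = 126 ≡ 9, so v_5 = 9^{−1} = 3 (mod 13).
  v = [8, 1, 12, 2, 3].
Step 2: syndromes of r = [4, 8, 10, 3, 11] (all sums mod 13).
  S_0 = Σ v_i r_i = 8·4 + 1·8 + 12·10 + 2·3 + 3·11 = 199 ≡ 4.
  S_1 = Σ v_i α_i r_i = 8·10·4 + 1·5·8 + 12·4·10 + 2·8·3 + 3·11·11 = 1251 ≡ 3.
  α_i^2 mod 13 = [9, 12, 3, 12, 4].
  S_2 = Σ v_i α_i^2 r_i = 8·9·4 + 1·12·8 + 12·3·10 + 2·12·3 + 3·4·11 = 948 ≡ 12.
  S = (4, 3, 12) ≠ 0, so r is not a codeword (an error is present).
Step 3: locate the error. For a single error e at position i, S_ℓ = v_i·e·α_i^ℓ, so α_err = S_1/S_0.
  S_0^{−1} = 4^{−1} = 10 (mod 13), so α_err = 3·10 = 30 ≡ 4 = α_3. Error position i = 3.
  Consistency check: S_2/S_1 = 12·9 = 108 ≡ 4 = α_err ✓ (single-error assumption holds).
Step 4: error magnitude e = S_0/v_3 = S_0·∏_{j≠3}(α_3 − α_j) = 4·12 = 48 ≡ 9 (mod 13).
Step 5: correct position 3: c_3 = r_3 − e = 10 − 9 ≡ 1 (mod 13). Hence c = [4, 8, 1, 3, 11].
  Check: interpolating c through the α_i gives m(x) = 12 + 7·x (degree < 2) with m(α_i) = c_i for every i, so c is indeed a codeword.


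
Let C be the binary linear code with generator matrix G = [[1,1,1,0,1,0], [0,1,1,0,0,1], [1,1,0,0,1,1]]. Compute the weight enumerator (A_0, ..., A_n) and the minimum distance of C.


Weight distribution: A_0 = 1, A_1 = 1, A_2 = 1, A_3 = 3, A_4 = 2. Minimum distance d = 1.

Enumerate all 2^3 = 8 messages m ∈ F_2^3.
For each, compute codeword c = mG in F_2^6, then tally its weight.
  m = 000 → c = 000000, weight = 0.
  m = 100 → c = 111010, weight = 4.
  m = 010 → c = 011001, weight = 3.
  m = 110 → c = 100011, weight = 3.
  m = 001 → c = 110011, weight = 4.
  m = 101 → c = 001001, weight = 2.
  m = 011 → c = 101010, weight = 3.
  m = 111 → c = 010000, weight = 1.
Tally weights:
  weight 0: 1 codewords.
  weight 1: 1 codewords.
  weight 2: 1 codewords.
  weight 3: 3 codewords.
  weight 4: 2 codewords.
Minimum distance d = smallest w > 0 with A_w > 0 = 1.
Sanity: Σ A_w = 8 = 2^3 = 8 ✓.


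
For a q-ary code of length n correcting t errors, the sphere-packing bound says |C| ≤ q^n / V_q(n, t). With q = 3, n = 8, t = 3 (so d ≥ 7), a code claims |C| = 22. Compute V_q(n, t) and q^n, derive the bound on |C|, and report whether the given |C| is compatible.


V_q(n, t) = 577, q^n = 6561, Hamming bound = 11, |C| = 22 > bound (violated).

Step 1: Compute V_q(n, t) = Σ_{j=0}^3 C(n, j) (q−1)^j.
  j = 0: C(8,0)·(2)^0 = 1·1 = 1.
  j = 1: C(8,1)·(2)^1 = 8·2 = 16.
  j = 2: C(8,2)·(2)^2 = 28·4 = 112.
  j = 3: C(8,3)·(2)^3 = 56·8 = 448.
  V_q(n, t) = 1 + 16 + 112 + 448 = 577.
Step 2: q^n = 3^8 = 6561.
Step 3: Hamming bound ⌊q^n / V_q(n,t)⌋ = ⌊6561/577⌋ = 11.
Step 4: Compare |C| = 22 to 11: violated.
The claimed |C| lies above the Hamming bound, so no 3-ary code of length 8 with d ≥ 7 can have 22 codewords.


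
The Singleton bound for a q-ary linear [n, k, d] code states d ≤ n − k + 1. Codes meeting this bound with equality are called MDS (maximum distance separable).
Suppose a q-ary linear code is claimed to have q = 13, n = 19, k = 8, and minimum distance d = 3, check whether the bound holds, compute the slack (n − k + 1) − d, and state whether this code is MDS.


Singleton RHS = n − k + 1 = 12, slack = 9, bound satisfied, not MDS.

Singleton bound: d ≤ n − k + 1.
Here n = 19, k = 8, so n − k + 1 = 12.
Given d = 3, check d ≤ 12: YES.
Slack = (n − k + 1) − d = 9.
The code is NOT MDS (slack = 9 > 0).
Description: the claimed parameters are [19, 8, 3]_13; such a code would be non-MDS.


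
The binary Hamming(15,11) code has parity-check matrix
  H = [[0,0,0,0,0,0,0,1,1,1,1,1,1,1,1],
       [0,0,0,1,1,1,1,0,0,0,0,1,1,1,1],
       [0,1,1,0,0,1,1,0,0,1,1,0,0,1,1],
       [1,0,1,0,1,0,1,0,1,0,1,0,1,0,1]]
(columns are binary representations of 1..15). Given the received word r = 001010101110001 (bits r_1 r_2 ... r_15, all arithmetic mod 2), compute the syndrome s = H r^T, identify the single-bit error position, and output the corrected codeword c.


s = (0, 1, 1, 0)^T, error position = 6, corrected codeword c = 001011101110001

Compute s = H r^T mod 2 one row at a time:
  s_1 = 0 + 1 + 1 + 1 + 0 + 0 + 0 + 1 = 4 ≡ 0 (mod 2).
  s_2 = 0 + 1 + 0 + 1 + 0 + 0 + 0 + 1 = 3 ≡ 1 (mod 2).
  s_3 = 0 + 1 + 0 + 1 + 1 + 1 + 0 + 1 = 5 ≡ 1 (mod 2).
  s_4 = 0 + 1 + 1 + 1 + 1 + 1 + 0 + 1 = 6 ≡ 0 (mod 2).
s = (0, 1, 1, 0)^T — this equals column 6 of H (binary 0110), so error is at position 6.
Correct: flip bit 6 of r = 001010101110001 to get c = 001011101110001.


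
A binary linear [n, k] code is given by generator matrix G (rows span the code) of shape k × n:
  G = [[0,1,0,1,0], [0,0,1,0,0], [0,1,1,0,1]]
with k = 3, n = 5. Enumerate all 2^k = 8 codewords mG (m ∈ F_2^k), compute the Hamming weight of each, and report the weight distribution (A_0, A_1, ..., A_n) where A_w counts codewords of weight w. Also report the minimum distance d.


Weight distribution: A_0 = 1, A_1 = 1, A_2 = 3, A_3 = 3. Minimum distance d = 1.

Enumerate all 2^3 = 8 messages m ∈ F_2^3.
For each, compute codeword c = mG in F_2^5, then tally its weight.
  m = 000 → c = 00000, weight = 0.
  m = 100 → c = 01010, weight = 2.
  m = 010 → c = 00100, weight = 1.
  m = 110 → c = 01110, weight = 3.
  m = 001 → c = 01101, weight = 3.
  m = 101 → c = 00111, weight = 3.
  m = 011 → c = 01001, weight = 2.
  m = 111 → c = 00011, weight = 2.
Tally weights:
  weight 0: 1 codewords.
  weight 1: 1 codewords.
  weight 2: 3 codewords.
  weight 3: 3 codewords.
Minimum distance d = smallest w > 0 with A_w > 0 = 1.
Sanity: Σ A_w = 8 = 2^3 = 8 ✓.


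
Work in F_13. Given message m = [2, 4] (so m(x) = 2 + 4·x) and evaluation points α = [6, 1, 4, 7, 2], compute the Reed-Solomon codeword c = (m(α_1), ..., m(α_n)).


c = [0, 6, 5, 4, 10]

Message polynomial: m(x) = 2 + 4·x (mod 13).
For each evaluation point α_i, compute m(α_i) mod 13:
  α_1 = 6: Horner steps 4 → 0, so m(6) = 0.
  α_2 = 1: Horner steps 4 → 6, so m(1) = 6.
  α_3 = 4: Horner steps 4 → 5, so m(4) = 5.
  α_4 = 7: Horner steps 4 → 4, so m(7) = 4.
  α_5 = 2: Horner steps 4 → 10, so m(2) = 10.
Codeword c = [0, 6, 5, 4, 10] ∈ F_13^5.


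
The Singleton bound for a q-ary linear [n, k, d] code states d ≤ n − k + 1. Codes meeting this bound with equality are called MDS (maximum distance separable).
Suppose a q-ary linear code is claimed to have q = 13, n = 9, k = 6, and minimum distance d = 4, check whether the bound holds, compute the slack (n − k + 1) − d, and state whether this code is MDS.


Singleton RHS = n − k + 1 = 4, slack = 0, bound satisfied, MDS.

Singleton bound: d ≤ n − k + 1.
Here n = 9, k = 6, so n − k + 1 = 4.
Given d = 4, check d ≤ 4: YES.
Slack = (n − k + 1) − d = 0.
The code is MDS (slack = 0).
Description: the claimed parameters are [9, 6, 4]_13; such a code would be MDS (meets Singleton bound).


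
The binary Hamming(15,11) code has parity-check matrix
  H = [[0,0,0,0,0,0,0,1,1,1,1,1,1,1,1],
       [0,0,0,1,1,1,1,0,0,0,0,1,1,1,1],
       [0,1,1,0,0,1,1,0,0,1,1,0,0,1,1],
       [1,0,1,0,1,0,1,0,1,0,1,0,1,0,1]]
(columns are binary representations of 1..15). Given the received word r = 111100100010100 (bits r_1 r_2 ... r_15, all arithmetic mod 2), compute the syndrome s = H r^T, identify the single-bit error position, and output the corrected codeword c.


s = (0, 1, 0, 1)^T, error position = 5, corrected codeword c = 111110100010100

Compute s = H r^T mod 2 one row at a time:
  s_1 = 0 + 0 + 0 + 1 + 0 + 1 + 0 + 0 = 2 ≡ 0 (mod 2).
  s_2 = 1 + 0 + 0 + 1 + 0 + 1 + 0 + 0 = 3 ≡ 1 (mod 2).
  s_3 = 1 + 1 + 0 + 1 + 0 + 1 + 0 + 0 = 4 ≡ 0 (mod 2).
  s_4 = 1 + 1 + 0 + 1 + 0 + 1 + 1 + 0 = 5 ≡ 1 (mod 2).
s = (0, 1, 0, 1)^T — this equals column 5 of H (binary 0101), so error is at position 5.
Correct: flip bit 5 of r = 111100100010100 to get c = 111110100010100.


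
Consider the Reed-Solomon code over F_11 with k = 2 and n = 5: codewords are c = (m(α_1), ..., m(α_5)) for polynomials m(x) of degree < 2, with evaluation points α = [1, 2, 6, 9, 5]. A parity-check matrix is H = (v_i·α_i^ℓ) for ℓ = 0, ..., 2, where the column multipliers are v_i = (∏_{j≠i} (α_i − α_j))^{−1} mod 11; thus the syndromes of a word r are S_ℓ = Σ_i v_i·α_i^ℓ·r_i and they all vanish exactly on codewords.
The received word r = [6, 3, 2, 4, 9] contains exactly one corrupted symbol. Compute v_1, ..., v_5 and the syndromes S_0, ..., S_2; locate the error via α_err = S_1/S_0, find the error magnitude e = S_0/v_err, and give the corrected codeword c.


S = (1, 5, 3), error at position 5, error magnitude e = 4, c = [6, 3, 2, 4, 5].

Step 1: column multipliers v_i = (∏_{j≠i}(α_i − α_j))^{−1} mod 11.
  i = 1 (α = 1): (1−2)(1−6)(1−9)(1−5) = (−1)·(−5)·(−8)·(−4) = 160 ≡ 6, so v_1 = 6^{−1} = 2 (mod 11).
  i = 2 (α = 2): (2−1)(2−6)(2−9)(2−5) = 1·(−4)·(−7)·(−3) = −84 ≡ 4, so v_2 = 4^{−1} = 3 (mod 11).
  i = 3 (α = 6): (6−1)(6−2)(6−9)(6−5) = 5·4·(−3)·1 = −60 ≡ 6, so v_3 = 6^{−1} = 2 (mod 11).
  i = 4 (α = 9): (9−1)(9−2)(9−6)(9−5) = 8·7·3·4 = 672 ≡ 1, so v_4 = 1^{−1} = 1 (mod 11).
  i = 5 (α = 5): (5−1)(5−2)(5−6)(5−9) = 4·3·(−1)·(−4) = 48 ≡ 4, so v_5 = 4^{−1} = 3 (mod 11).
  v = [2, 3, 2, 1, 3].
Step 2: syndromes of r = [6, 3, 2, 4, 9] (all sums mod 11).
  S_0 = Σ v_i r_i = 2·6 + 3·3 + 2·2 + 1·4 + 3·9 = 56 ≡ 1.
  S_1 = Σ v_i α_i r_i = 2·1·6 + 3·2·3 + 2·6·2 + 1·9·4 + 3·5·9 = 225 ≡ 5.
  α_i^2 mod 11 = [1, 4, 3, 4, 3].
  S_2 = Σ v_i α_i^2 r_i = 2·1·6 + 3·4·3 + 2·3·2 + 1·4·4 + 3·3·9 = 157 ≡ 3.
  S = (1, 5, 3) ≠ 0, so r is not a codeword (an error is present).
Step 3: locate the error. For a single error e at position i, S_ℓ = v_i·e·α_i^ℓ, so α_err = S_1/S_0.
  S_0^{−1} = 1^{−1} = 1 (mod 11), so α_err = 5·1 = 5 ≡ 5 = α_5. Error position i = 5.
  Consistency check: S_2/S_1 = 3·9 = 27 ≡ 5 = α_err ✓ (single-error assumption holds).
Step 4: error magnitude e = S_0/v_5 = S_0·∏_{j≠5}(α_5 − α_j) = 1·4 = 4 ≡ 4 (mod 11).
Step 5: correct position 5: c_5 = r_5 − e = 9 − 4 ≡ 5 (mod 11). Hence c = [6, 3, 2, 4, 5].
  Check: interpolating c through the α_i gives m(x) = 9 + 8·x (degree < 2) with m(α_i) = c_i for every i, so c is indeed a codeword.


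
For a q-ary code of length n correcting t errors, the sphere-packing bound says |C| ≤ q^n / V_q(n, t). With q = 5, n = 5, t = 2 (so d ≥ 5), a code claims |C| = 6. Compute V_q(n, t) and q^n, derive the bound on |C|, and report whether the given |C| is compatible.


V_q(n, t) = 181, q^n = 3125, Hamming bound = 17, |C| = 6 ≤ bound (satisfied).

Step 1: Compute V_q(n, t) = Σ_{j=0}^2 C(n, j) (q−1)^j.
  j = 0: C(5,0)·(4)^0 = 1·1 = 1.
  j = 1: C(5,1)·(4)^1 = 5·4 = 20.
  j = 2: C(5,2)·(4)^2 = 10·16 = 160.
  V_q(n, t) = 1 + 20 + 160 = 181.
Step 2: q^n = 5^5 = 3125.
Step 3: Hamming bound ⌊q^n / V_q(n,t)⌋ = ⌊3125/181⌋ = 17.
Step 4: Compare |C| = 6 to 17: satisfied.
The claimed |C| lies below the Hamming bound.


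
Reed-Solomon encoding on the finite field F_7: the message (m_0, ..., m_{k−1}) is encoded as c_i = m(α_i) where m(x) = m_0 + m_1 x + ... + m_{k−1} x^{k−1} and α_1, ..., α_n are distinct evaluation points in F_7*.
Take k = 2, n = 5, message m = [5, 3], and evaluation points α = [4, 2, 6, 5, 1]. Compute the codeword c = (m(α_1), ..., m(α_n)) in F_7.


c = [3, 4, 2, 6, 1]

Message polynomial: m(x) = 5 + 3·x (mod 7).
For each evaluation point α_i, compute m(α_i) mod 7:
  α_1 = 4: Horner steps 3 → 3, so m(4) = 3.
  α_2 = 2: Horner steps 3 → 4, so m(2) = 4.
  α_3 = 6: Horner steps 3 → 2, so m(6) = 2.
  α_4 = 5: Horner steps 3 → 6, so m(5) = 6.
  α_5 = 1: Horner steps 3 → 1, so m(1) = 1.
Codeword c = [3, 4, 2, 6, 1] ∈ F_7^5.


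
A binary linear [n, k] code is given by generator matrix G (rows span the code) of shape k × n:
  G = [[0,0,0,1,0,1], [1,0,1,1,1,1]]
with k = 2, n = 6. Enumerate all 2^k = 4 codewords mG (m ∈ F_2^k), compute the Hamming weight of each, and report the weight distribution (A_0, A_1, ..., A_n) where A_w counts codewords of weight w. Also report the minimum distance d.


Weight distribution: A_0 = 1, A_2 = 1, A_3 = 1, A_5 = 1. Minimum distance d = 2.

Enumerate all 2^2 = 4 messages m ∈ F_2^2.
For each, compute codeword c = mG in F_2^6, then tally its weight.
  m = 00 → c = 000000, weight = 0.
  m = 10 → c = 000101, weight = 2.
  m = 01 → c = 101111, weight = 5.
  m = 11 → c = 101010, weight = 3.
Tally weights:
  weight 0: 1 codewords.
  weight 2: 1 codewords.
  weight 3: 1 codewords.
  weight 5: 1 codewords.
Minimum distance d = smallest w > 0 with A_w > 0 = 2.
Sanity: Σ A_w = 4 = 2^2 = 4 ✓.


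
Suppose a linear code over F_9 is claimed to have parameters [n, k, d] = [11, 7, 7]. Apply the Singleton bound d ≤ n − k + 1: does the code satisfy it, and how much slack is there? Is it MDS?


Singleton RHS = n − k + 1 = 5, slack = -2, bound violated (no such code; not MDS).

Singleton bound: d ≤ n − k + 1.
Here n = 11, k = 7, so n − k + 1 = 5.
Given d = 7, check d ≤ 5: NO.
Slack = (n − k + 1) − d = -2.
The slack is negative: d = 7 exceeds n − k + 1 = 5 by 2, so the Singleton bound is violated and no linear [11, 7, 7]_9 code can exist. In particular it is not MDS (MDS requires d = n − k + 1 exactly).
Description: the claimed parameters are [11, 7, 7]_9; such a code would be impossible (violates the Singleton bound).


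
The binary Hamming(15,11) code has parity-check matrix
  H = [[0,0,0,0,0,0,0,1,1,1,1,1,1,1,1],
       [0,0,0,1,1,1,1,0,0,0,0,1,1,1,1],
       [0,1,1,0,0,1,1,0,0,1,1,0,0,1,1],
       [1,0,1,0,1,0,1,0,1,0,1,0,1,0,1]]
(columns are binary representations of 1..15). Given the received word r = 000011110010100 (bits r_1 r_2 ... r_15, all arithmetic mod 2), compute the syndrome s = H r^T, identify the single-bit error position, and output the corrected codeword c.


s = (1, 0, 1, 0)^T, error position = 10, corrected codeword c = 000011110110100

Compute s = H r^T mod 2 one row at a time:
  s_1 = 1 + 0 + 0 + 1 + 0 + 1 + 0 + 0 = 3 ≡ 1 (mod 2).
  s_2 = 0 + 1 + 1 + 1 + 0 + 1 + 0 + 0 = 4 ≡ 0 (mod 2).
  s_3 = 0 + 0 + 1 + 1 + 0 + 1 + 0 + 0 = 3 ≡ 1 (mod 2).
  s_4 = 0 + 0 + 1 + 1 + 0 + 1 + 1 + 0 = 4 ≡ 0 (mod 2).
s = (1, 0, 1, 0)^T — this equals column 10 of H (binary 1010), so error is at position 10.
Correct: flip bit 10 of r = 000011110010100 to get c = 000011110110100.


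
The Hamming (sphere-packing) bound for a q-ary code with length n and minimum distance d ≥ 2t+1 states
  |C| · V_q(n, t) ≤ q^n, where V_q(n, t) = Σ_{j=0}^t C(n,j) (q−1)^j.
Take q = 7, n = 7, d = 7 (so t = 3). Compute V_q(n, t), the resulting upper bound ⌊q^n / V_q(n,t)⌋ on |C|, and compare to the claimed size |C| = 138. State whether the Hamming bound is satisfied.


V_q(n, t) = 8359, q^n = 823543, Hamming bound = 98, |C| = 138 > bound (violated).

Step 1: Compute V_q(n, t) = Σ_{j=0}^3 C(n, j) (q−1)^j.
  j = 0: C(7,0)·(6)^0 = 1·1 = 1.
  j = 1: C(7,1)·(6)^1 = 7·6 = 42.
  j = 2: C(7,2)·(6)^2 = 21·36 = 756.
  j = 3: C(7,3)·(6)^3 = 35·216 = 7560.
  V_q(n, t) = 1 + 42 + 756 + 7560 = 8359.
Step 2: q^n = 7^7 = 823543.
Step 3: Hamming bound ⌊q^n / V_q(n,t)⌋ = ⌊823543/8359⌋ = 98.
Step 4: Compare |C| = 138 to 98: violated.
The claimed |C| lies above the Hamming bound, so no 7-ary code of length 7 with d ≥ 7 can have 138 codewords.


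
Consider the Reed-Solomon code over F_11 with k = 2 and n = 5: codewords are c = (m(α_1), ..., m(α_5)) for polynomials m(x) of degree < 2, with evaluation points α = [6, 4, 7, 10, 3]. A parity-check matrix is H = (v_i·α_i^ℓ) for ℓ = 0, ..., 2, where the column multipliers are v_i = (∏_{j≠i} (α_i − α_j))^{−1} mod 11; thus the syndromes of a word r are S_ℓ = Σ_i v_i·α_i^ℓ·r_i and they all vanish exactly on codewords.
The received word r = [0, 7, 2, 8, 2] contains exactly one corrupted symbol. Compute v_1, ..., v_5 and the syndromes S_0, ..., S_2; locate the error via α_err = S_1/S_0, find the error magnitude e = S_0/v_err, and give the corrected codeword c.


S = (9, 5, 4), error at position 5, error magnitude e = 8, c = [0, 7, 2, 8, 5].

Step 1: column multipliers v_i = (∏_{j≠i}(α_i − α_j))^{−1} mod 11.
  i = 1 (α = 6): (6−4)(6−7)(6−10)(6−3) = 2·(−1)·(−4)·3 = 24 ≡ 2, so v_1 = 2^{−1} = 6 (mod 11).
  i = 2 (α = 4): (4−6)(4−7)(4−10)(4−3) = (−2)·(−3)·(−6)·1 = −36 ≡ 8, so v_2 = 8^{−1} = 7 (mod 11).
  i = 3 (α = 7): (7−6)(7−4)(7−10)(7−3) = 1·3·(−3)·4 = −36 ≡ 8, so v_3 = 8^{−1} = 7 (mod 11).
  i = 4 (α = 10): (10−6)(10−4)(10−7)(10−3) = 4·6·3·7 = 504 ≡ 9, so v_4 = 9^{−1} = 5 (mod 11).
  i = 5 (α = 3): (3−6)(3−4)(3−7)(3−10) = (−3)·(−1)·(−4)·(−7) = 84 ≡ 7, so v_5 = 7^{−1} = 8 (mod 11).
  v = [6, 7, 7, 5, 8].
Step 2: syndromes of r = [0, 7, 2, 8, 2] (all sums mod 11).
  S_0 = Σ v_i r_i = 6·0 + 7·7 + 7·2 + 5·8 + 8·2 = 119 ≡ 9.
  S_1 = Σ v_i α_i r_i = 6·6·0 + 7·4·7 + 7·7·2 + 5·10·8 + 8·3·2 = 742 ≡ 5.
  α_i^2 mod 11 = [3, 5, 5, 1, 9].
  S_2 = Σ v_i α_i^2 r_i = 6·3·0 + 7·5·7 + 7·5·2 + 5·1·8 + 8·9·2 = 499 ≡ 4.
  S = (9, 5, 4) ≠ 0, so r is not a codeword (an error is present).
Step 3: locate the error. For a single error e at position i, S_ℓ = v_i·e·α_i^ℓ, so α_err = S_1/S_0.
  S_0^{−1} = 9^{−1} = 5 (mod 11), so α_err = 5·5 = 25 ≡ 3 = α_5. Error position i = 5.
  Consistency check: S_2/S_1 = 4·9 = 36 ≡ 3 = α_err ✓ (single-error assumption holds).
Step 4: error magnitude e = S_0/v_5 = S_0·∏_{j≠5}(α_5 − α_j) = 9·7 = 63 ≡ 8 (mod 11).
Step 5: correct position 5: c_5 = r_5 − e = 2 − 8 ≡ 5 (mod 11). Hence c = [0, 7, 2, 8, 5].
  Check: interpolating c through the α_i gives m(x) = 10 + 2·x (degree < 2) with m(α_i) = c_i for every i, so c is indeed a codeword.


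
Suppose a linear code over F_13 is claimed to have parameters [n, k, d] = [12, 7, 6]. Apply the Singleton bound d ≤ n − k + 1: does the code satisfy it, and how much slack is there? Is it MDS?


Singleton RHS = n − k + 1 = 6, slack = 0, bound satisfied, MDS.

Singleton bound: d ≤ n − k + 1.
Here n = 12, k = 7, so n − k + 1 = 6.
Given d = 6, check d ≤ 6: YES.
Slack = (n − k + 1) − d = 0.
The code is MDS (slack = 0).
Description: the claimed parameters are [12, 7, 6]_13; such a code would be MDS (meets Singleton bound).


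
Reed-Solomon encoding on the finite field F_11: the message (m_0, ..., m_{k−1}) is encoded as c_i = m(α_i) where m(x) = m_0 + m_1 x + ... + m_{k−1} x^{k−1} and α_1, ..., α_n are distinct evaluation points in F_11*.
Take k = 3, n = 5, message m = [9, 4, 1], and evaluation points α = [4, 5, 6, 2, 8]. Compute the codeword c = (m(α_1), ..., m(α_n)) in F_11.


c = [8, 10, 3, 10, 6]

Message polynomial: m(x) = 9 + 4·x + 1·x^2 (mod 11).
For each evaluation point α_i, compute m(α_i) mod 11:
  α_1 = 4: Horner steps 1 → 8 → 8, so m(4) = 8.
  α_2 = 5: Horner steps 1 → 9 → 10, so m(5) = 10.
  α_3 = 6: Horner steps 1 → 10 → 3, so m(6) = 3.
  α_4 = 2: Horner steps 1 → 6 → 10, so m(2) = 10.
  α_5 = 8: Horner steps 1 → 1 → 6, so m(8) = 6.
Codeword c = [8, 10, 3, 10, 6] ∈ F_11^5.


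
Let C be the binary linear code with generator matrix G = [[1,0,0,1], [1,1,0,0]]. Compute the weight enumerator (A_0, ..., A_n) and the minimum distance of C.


Weight distribution: A_0 = 1, A_2 = 3. Minimum distance d = 2.

Enumerate all 2^2 = 4 messages m ∈ F_2^2.
For each, compute codeword c = mG in F_2^4, then tally its weight.
  m = 00 → c = 0000, weight = 0.
  m = 10 → c = 1001, weight = 2.
  m = 01 → c = 1100, weight = 2.
  m = 11 → c = 0101, weight = 2.
Tally weights:
  weight 0: 1 codewords.
  weight 2: 3 codewords.
Minimum distance d = smallest w > 0 with A_w > 0 = 2.
Sanity: Σ A_w = 4 = 2^2 = 4 ✓.


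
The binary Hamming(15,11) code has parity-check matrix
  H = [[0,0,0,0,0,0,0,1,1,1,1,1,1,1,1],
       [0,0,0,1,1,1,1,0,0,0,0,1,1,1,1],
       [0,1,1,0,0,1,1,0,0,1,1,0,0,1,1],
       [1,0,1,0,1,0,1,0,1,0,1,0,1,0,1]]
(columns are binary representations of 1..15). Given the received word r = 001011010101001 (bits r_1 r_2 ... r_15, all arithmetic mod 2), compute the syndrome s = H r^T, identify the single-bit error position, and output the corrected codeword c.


s = (0, 0, 0, 1)^T, error position = 1, corrected codeword c = 101011010101001

Compute s = H r^T mod 2 one row at a time:
  s_1 = 1 + 0 + 1 + 0 + 1 + 0 + 0 + 1 = 4 ≡ 0 (mod 2).
  s_2 = 0 + 1 + 1 + 0 + 1 + 0 + 0 + 1 = 4 ≡ 0 (mod 2).
  s_3 = 0 + 1 + 1 + 0 + 1 + 0 + 0 + 1 = 4 ≡ 0 (mod 2).
  s_4 = 0 + 1 + 1 + 0 + 0 + 0 + 0 + 1 = 3 ≡ 1 (mod 2).
s = (0, 0, 0, 1)^T — this equals column 1 of H (binary 0001), so error is at position 1.
Correct: flip bit 1 of r = 001011010101001 to get c = 101011010101001.


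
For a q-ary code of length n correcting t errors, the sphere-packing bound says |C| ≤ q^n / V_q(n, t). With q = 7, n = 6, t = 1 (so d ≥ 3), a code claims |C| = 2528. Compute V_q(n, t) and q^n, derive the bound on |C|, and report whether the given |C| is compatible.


V_q(n, t) = 37, q^n = 117649, Hamming bound = 3179, |C| = 2528 ≤ bound (satisfied).

Step 1: Compute V_q(n, t) = Σ_{j=0}^1 C(n, j) (q−1)^j.
  j = 0: C(6,0)·(6)^0 = 1·1 = 1.
  j = 1: C(6,1)·(6)^1 = 6·6 = 36.
  V_q(n, t) = 1 + 36 = 37.
Step 2: q^n = 7^6 = 117649.
Step 3: Hamming bound ⌊q^n / V_q(n,t)⌋ = ⌊117649/37⌋ = 3179.
Step 4: Compare |C| = 2528 to 3179: satisfied.
The claimed |C| lies below the Hamming bound.


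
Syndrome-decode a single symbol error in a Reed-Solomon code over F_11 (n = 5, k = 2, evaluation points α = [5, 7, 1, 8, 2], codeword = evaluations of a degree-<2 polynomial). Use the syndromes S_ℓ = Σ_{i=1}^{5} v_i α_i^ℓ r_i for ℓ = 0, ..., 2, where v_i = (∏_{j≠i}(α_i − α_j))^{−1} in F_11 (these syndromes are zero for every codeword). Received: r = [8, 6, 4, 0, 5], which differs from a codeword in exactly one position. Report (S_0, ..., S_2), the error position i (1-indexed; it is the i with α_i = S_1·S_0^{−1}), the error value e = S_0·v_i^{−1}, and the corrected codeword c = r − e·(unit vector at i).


S = (3, 10, 4), error at position 2, error magnitude e = 7, c = [8, 10, 4, 0, 5].

Step 1: column multipliers v_i = (∏_{j≠i}(α_i − α_j))^{−1} mod 11.
  i = 1 (α = 5): (5−7)(5−1)(5−8)(5−2) = (−2)·4·(−3)·3 = 72 ≡ 6, so v_1 = 6^{−1} = 2 (mod 11).
  i = 2 (α = 7): (7−5)(7−1)(7−8)(7−2) = 2·6·(−1)·5 = −60 ≡ 6, so v_2 = 6^{−1} = 2 (mod 11).
  i = 3 (α = 1): (1−5)(1−7)(1−8)(1−2) = (−4)·(−6)·(−7)·(−1) = 168 ≡ 3, so v_3 = 3^{−1} = 4 (mod 11).
  i = 4 (α = 8): (8−5)(8−7)(8−1)(8−2) = 3·1·7·6 = 126 ≡ 5, so v_4 = 5^{−1} = 9 (mod 11).
  i = 5 (α = 2): (2−5)(2−7)(2−1)(2−8) = (−3)·(−5)·1·(−6) = −90 ≡ 9, so v_5 = 9^{−1} = 5 (mod 11).
  v = [2, 2, 4, 9, 5].
Step 2: syndromes of r = [8, 6, 4, 0, 5] (all sums mod 11).
  S_0 = Σ v_i r_i = 2·8 + 2·6 + 4·4 + 9·0 + 5·5 = 69 ≡ 3.
  S_1 = Σ v_i α_i r_i = 2·5·8 + 2·7·6 + 4·1·4 + 9·8·0 + 5·2·5 = 230 ≡ 10.
  α_i^2 mod 11 = [3, 5, 1, 9, 4].
  S_2 = Σ v_i α_i^2 r_i = 2·3·8 + 2·5·6 + 4·1·4 + 9·9·0 + 5·4·5 = 224 ≡ 4.
  S = (3, 10, 4) ≠ 0, so r is not a codeword (an error is present).
Step 3: locate the error. For a single error e at position i, S_ℓ = v_i·e·α_i^ℓ, so α_err = S_1/S_0.
  S_0^{−1} = 3^{−1} = 4 (mod 11), so α_err = 10·4 = 40 ≡ 7 = α_2. Error position i = 2.
  Consistency check: S_2/S_1 = 4·10 = 40 ≡ 7 = α_err ✓ (single-error assumption holds).
Step 4: error magnitude e = S_0/v_2 = S_0·∏_{j≠2}(α_2 − α_j) = 3·6 = 18 ≡ 7 (mod 11).
Step 5: correct position 2: c_2 = r_2 − e = 6 − 7 ≡ 10 (mod 11). Hence c = [8, 10, 4, 0, 5].
  Check: interpolating c through the α_i gives m(x) = 3 + 1·x (degree < 2) with m(α_i) = c_i for every i, so c is indeed a codeword.


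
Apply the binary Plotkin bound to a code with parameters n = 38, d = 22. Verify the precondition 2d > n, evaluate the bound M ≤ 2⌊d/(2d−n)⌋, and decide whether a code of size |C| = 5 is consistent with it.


Plotkin bound M ≤ 6; given |C| = 5 ≤ bound (satisfied).

Check applicability: 2d = 44, n = 38.
2d − n = 6 > 0, so Plotkin applies.
Compute d/(2d−n) = 22/6 ≈ 3.6667.
⌊d/(2d−n)⌋ = 3.
Plotkin bound: M ≤ 2·3 = 6.
Given |C| = 5, check: satisfied.
This |C| is below the Plotkin bound.


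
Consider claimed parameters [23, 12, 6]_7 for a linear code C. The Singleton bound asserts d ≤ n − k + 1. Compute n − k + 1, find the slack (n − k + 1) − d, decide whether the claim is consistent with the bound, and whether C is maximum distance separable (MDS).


Singleton RHS = n − k + 1 = 12, slack = 6, bound satisfied, not MDS.

Singleton bound: d ≤ n − k + 1.
Here n = 23, k = 12, so n − k + 1 = 12.
Given d = 6, check d ≤ 12: YES.
Slack = (n − k + 1) − d = 6.
The code is NOT MDS (slack = 6 > 0).
Description: the claimed parameters are [23, 12, 6]_7; such a code would be non-MDS.


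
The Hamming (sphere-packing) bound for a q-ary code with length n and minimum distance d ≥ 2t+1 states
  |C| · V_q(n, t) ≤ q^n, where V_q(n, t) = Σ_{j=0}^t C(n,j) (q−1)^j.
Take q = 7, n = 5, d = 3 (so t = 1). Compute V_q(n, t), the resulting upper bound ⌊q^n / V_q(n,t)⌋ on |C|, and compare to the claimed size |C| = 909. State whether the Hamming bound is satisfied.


V_q(n, t) = 31, q^n = 16807, Hamming bound = 542, |C| = 909 > bound (violated).

Step 1: Compute V_q(n, t) = Σ_{j=0}^1 C(n, j) (q−1)^j.
  j = 0: C(5,0)·(6)^0 = 1·1 = 1.
  j = 1: C(5,1)·(6)^1 = 5·6 = 30.
  V_q(n, t) = 1 + 30 = 31.
Step 2: q^n = 7^5 = 16807.
Step 3: Hamming bound ⌊q^n / V_q(n,t)⌋ = ⌊16807/31⌋ = 542.
Step 4: Compare |C| = 909 to 542: violated.
The claimed |C| lies above the Hamming bound, so no 7-ary code of length 5 with d ≥ 3 can have 909 codewords.


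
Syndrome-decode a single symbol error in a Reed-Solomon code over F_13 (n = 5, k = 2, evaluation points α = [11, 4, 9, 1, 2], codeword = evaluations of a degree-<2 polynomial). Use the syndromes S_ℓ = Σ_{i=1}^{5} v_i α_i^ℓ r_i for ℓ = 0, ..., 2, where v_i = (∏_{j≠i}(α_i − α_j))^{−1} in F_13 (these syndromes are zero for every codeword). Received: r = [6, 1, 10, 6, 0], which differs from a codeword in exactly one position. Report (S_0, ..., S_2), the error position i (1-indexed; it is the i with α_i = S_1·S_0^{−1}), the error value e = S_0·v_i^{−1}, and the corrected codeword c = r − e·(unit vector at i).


S = (5, 3, 7), error at position 1, error magnitude e = 8, c = [11, 1, 10, 6, 0].

Step 1: column multipliers v_i = (∏_{j≠i}(α_i − α_j))^{−1} mod 13.
  i = 1 (α = 11): (11−4)(11−9)(11−1)(11−2) = 7·2·10·9 = 1260 ≡ 12, so v_1 = 12^{−1} = 12 (mod 13).
  i = 2 (α = 4): (4−11)(4−9)(4−1)(4−2) = (−7)·(−5)·3·2 = 210 ≡ 2, so v_2 = 2^{−1} = 7 (mod 13).
  i = 3 (α = 9): (9−11)(9−4)(9−1)(9−2) = (−2)·5·8·7 = −560 ≡ 12, so v_3 = 12^{−1} = 12 (mod 13).
  i = 4 (α = 1): (1−11)(1−4)(1−9)(1−2) = (−10)·(−3)·(−8)·(−1) = 240 ≡ 6, so v_4 = 6^{−1} = 11 (mod 13).
  i = 5 (α = 2): (2−11)(2−4)(2−9)(2−1) = (−9)·(−2)·(−7)·1 = −126 ≡ 4, so v_5 = 4^{−1} = 10 (mod 13).
  v = [12, 7, 12, 11, 10].
Step 2: syndromes of r = [6, 1, 10, 6, 0] (all sums mod 13).
  S_0 = Σ v_i r_i = 12·6 + 7·1 + 12·10 + 11·6 + 10·0 = 265 ≡ 5.
  S_1 = Σ v_i α_i r_i = 12·11·6 + 7·4·1 + 12·9·10 + 11·1·6 + 10·2·0 = 1966 ≡ 3.
  α_i^2 mod 13 = [4, 3, 3, 1, 4].
  S_2 = Σ v_i α_i^2 r_i = 12·4·6 + 7·3·1 + 12·3·10 + 11·1·6 + 10·4·0 = 735 ≡ 7.
  S = (5, 3, 7) ≠ 0, so r is not a codeword (an error is present).
Step 3: locate the error. For a single error e at position i, S_ℓ = v_i·e·α_i^ℓ, so α_err = S_1/S_0.
  S_0^{−1} = 5^{−1} = 8 (mod 13), so α_err = 3·8 = 24 ≡ 11 = α_1. Error position i = 1.
  Consistency check: S_2/S_1 = 7·9 = 63 ≡ 11 = α_err ✓ (single-error assumption holds).
Step 4: error magnitude e = S_0/v_1 = S_0·∏_{j≠1}(α_1 − α_j) = 5·12 = 60 ≡ 8 (mod 13).
Step 5: correct position 1: c_1 = r_1 − e = 6 − 8 ≡ 11 (mod 13). Hence c = [11, 1, 10, 6, 0].
  Check: interpolating c through the α_i gives m(x) = 12 + 7·x (degree < 2) with m(α_i) = c_i for every i, so c is indeed a codeword.
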